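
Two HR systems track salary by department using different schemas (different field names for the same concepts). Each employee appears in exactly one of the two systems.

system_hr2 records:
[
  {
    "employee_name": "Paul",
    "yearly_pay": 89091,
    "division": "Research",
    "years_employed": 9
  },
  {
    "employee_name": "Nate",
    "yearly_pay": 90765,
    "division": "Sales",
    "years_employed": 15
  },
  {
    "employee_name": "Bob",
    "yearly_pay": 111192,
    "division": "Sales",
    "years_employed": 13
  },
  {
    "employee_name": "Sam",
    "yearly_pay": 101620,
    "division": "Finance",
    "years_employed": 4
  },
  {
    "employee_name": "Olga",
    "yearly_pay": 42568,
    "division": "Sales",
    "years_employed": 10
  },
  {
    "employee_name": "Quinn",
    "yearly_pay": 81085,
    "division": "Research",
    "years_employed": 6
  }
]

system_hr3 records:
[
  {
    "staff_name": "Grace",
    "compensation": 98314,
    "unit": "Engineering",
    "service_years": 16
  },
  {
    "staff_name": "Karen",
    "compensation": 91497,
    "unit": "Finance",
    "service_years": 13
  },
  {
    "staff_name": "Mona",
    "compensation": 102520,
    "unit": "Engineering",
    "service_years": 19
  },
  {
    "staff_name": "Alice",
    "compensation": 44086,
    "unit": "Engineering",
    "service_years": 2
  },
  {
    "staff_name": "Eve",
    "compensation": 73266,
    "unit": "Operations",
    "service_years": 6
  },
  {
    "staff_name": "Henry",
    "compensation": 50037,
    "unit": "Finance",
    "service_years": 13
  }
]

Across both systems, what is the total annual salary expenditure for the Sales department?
244525

Schema mappings:
- "division" (system_hr2) = "unit" (system_hr3) = department
- "yearly_pay" (system_hr2) = "compensation" (system_hr3) = salary

Sales salaries from system_hr2: 244525
Sales salaries from system_hr3: 0

Total: 244525 + 0 = 244525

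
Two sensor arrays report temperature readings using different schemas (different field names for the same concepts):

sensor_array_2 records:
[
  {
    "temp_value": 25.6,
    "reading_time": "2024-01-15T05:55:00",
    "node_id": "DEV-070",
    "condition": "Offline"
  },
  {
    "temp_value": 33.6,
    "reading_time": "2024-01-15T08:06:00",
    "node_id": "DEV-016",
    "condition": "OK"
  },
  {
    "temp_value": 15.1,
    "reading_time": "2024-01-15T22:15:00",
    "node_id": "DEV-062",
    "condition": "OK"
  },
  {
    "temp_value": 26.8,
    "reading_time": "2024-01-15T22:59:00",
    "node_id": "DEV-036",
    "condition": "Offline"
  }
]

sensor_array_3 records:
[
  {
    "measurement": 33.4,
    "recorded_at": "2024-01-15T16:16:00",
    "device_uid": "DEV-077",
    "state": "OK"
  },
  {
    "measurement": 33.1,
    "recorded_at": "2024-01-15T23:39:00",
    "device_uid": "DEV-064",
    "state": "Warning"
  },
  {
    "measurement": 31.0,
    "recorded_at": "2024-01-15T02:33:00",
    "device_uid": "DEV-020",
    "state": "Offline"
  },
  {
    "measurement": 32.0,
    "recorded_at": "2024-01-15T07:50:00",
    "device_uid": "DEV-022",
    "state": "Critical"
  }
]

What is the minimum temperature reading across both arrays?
15.1

Schema mapping: "temp_value" (sensor_array_2) = "measurement" (sensor_array_3) = temperature reading

Minimum in sensor_array_2: 15.1
Minimum in sensor_array_3: 31.0

Overall minimum: min(15.1, 31.0) = 15.1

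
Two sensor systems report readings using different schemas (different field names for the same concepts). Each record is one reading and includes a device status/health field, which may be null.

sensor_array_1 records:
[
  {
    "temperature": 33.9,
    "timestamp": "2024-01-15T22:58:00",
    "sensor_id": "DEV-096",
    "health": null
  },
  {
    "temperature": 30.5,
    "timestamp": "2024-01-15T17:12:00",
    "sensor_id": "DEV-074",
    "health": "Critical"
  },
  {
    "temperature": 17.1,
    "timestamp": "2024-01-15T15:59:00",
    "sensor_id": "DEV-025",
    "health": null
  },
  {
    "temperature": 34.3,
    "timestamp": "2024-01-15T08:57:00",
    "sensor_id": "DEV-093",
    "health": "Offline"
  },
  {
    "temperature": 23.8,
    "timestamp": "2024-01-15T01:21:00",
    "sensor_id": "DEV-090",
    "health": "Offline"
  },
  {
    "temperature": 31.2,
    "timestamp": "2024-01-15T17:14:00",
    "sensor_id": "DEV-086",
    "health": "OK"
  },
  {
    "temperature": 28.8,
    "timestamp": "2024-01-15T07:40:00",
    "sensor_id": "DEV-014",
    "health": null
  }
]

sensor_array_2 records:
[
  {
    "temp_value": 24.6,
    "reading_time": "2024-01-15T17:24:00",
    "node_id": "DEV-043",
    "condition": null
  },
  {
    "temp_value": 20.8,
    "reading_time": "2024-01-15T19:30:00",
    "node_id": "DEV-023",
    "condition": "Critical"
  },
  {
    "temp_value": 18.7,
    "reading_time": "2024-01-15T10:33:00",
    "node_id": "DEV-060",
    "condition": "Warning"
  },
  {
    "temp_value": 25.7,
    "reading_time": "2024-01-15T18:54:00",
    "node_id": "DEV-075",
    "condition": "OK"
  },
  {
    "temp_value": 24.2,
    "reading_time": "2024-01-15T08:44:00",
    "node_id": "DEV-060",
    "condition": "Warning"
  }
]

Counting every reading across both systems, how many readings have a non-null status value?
8

Schema mapping: "health" (sensor_array_1) = "condition" (sensor_array_2) = status

Non-null in sensor_array_1: 4
Non-null in sensor_array_2: 4

Total non-null: 4 + 4 = 8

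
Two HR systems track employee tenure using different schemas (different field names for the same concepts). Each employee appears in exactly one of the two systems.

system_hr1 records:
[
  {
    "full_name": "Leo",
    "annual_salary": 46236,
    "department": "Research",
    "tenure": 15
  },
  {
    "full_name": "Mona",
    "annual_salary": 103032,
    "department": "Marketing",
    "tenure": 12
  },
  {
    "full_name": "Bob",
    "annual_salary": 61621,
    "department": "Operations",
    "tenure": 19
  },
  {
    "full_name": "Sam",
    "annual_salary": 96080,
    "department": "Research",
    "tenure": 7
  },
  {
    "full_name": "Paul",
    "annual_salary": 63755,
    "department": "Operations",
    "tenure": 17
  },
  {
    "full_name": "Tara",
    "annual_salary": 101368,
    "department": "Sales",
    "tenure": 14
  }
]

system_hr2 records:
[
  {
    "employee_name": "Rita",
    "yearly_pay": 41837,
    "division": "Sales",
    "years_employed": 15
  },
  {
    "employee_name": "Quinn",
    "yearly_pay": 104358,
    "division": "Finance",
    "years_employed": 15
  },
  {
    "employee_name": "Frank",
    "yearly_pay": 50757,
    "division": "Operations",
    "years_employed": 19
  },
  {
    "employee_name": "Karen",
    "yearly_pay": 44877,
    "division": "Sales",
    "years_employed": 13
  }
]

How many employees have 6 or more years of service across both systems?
10

Reconcile schemas: "tenure" (system_hr1) = "years_employed" (system_hr2) = years of service

From system_hr1: 6 employees with >= 6 years
From system_hr2: 4 employees with >= 6 years

Total: 6 + 4 = 10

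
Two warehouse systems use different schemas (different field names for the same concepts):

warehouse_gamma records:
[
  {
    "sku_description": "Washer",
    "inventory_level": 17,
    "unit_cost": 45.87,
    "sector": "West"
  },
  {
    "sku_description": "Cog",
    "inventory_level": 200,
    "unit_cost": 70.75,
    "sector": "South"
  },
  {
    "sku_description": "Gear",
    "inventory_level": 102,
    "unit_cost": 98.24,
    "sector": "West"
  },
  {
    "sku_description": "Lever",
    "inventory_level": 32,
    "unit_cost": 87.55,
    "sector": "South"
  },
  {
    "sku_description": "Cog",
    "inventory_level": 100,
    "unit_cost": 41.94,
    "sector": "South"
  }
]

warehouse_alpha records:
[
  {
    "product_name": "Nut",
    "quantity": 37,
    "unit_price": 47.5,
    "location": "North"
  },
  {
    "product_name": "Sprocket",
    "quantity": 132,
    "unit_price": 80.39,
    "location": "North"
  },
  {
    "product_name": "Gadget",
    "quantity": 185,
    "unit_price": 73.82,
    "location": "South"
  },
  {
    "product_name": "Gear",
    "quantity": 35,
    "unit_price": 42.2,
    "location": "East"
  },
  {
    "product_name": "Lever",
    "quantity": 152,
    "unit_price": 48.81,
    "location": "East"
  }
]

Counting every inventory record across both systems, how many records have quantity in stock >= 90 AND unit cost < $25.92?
0

Schema mappings:
- "inventory_level" (warehouse_gamma) = "quantity" (warehouse_alpha) = quantity
- "unit_cost" (warehouse_gamma) = "unit_price" (warehouse_alpha) = unit cost

Records meeting both conditions in warehouse_gamma: 0
Records meeting both conditions in warehouse_alpha: 0

Total: 0 + 0 = 0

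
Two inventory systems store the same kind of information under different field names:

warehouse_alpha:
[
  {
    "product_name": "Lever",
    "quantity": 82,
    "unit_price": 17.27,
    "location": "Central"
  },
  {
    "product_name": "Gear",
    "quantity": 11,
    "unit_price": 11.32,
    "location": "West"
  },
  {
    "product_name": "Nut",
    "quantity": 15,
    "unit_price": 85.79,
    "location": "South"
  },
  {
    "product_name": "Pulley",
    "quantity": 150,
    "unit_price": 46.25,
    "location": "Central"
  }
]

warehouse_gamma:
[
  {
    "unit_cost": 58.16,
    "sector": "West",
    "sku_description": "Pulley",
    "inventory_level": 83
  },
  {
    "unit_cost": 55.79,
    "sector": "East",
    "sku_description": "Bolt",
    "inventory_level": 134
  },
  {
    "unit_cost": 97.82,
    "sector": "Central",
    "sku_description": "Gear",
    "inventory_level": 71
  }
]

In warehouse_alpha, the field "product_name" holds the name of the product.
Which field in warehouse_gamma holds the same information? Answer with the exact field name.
sku_description

In warehouse_alpha, "product_name" holds the name of the product.
The fields in warehouse_gamma are: "unit_cost", "sector", "sku_description", "inventory_level".
"sku_description" is the match: the name refers to the same concept and its values are product-name strings (e.g. 'Bolt', 'Gear').
The other fields ("unit_cost", "sector", "inventory_level") hold different kinds of data.

So "product_name" in warehouse_alpha corresponds to "sku_description" in warehouse_gamma.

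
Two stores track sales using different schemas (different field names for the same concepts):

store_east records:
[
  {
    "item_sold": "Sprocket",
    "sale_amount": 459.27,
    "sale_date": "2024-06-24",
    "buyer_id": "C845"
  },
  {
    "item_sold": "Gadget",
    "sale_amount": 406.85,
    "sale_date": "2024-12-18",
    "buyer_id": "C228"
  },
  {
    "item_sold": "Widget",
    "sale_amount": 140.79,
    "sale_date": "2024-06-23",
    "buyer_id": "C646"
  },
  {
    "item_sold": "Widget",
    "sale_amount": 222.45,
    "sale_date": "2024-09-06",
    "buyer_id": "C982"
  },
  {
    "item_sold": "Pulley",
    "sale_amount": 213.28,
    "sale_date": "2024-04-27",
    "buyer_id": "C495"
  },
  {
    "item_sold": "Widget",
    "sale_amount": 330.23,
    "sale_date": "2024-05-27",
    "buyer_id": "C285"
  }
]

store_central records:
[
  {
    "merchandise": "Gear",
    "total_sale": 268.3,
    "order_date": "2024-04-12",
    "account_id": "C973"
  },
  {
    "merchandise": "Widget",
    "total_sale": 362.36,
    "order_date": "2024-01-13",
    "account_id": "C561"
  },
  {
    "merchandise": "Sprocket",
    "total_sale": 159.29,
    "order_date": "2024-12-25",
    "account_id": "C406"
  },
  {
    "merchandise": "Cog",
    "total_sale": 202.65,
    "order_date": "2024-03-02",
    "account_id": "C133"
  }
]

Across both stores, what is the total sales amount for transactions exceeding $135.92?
2765.47

Schema mapping: "sale_amount" (store_east) = "total_sale" (store_central) = sale amount

Sum of sales > $135.92 in store_east: 1772.87
Sum of sales > $135.92 in store_central: 992.6

Total: 1772.87 + 992.6 = 2765.47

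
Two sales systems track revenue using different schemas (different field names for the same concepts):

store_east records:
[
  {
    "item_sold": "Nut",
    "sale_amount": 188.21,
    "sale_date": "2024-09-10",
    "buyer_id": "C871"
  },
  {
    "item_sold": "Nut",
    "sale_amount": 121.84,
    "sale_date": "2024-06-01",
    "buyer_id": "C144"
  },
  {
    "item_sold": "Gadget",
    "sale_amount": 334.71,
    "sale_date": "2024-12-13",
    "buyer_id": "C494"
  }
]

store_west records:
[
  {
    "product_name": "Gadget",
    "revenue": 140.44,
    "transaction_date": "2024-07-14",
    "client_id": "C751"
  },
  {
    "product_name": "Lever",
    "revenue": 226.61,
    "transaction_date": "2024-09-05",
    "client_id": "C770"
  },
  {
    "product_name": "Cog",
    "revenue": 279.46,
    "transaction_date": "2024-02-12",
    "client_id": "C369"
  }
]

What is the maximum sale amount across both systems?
334.71

Reconcile: "sale_amount" (store_east) = "revenue" (store_west) = sale amount

Maximum in store_east: 334.71
Maximum in store_west: 279.46

Overall maximum: max(334.71, 279.46) = 334.71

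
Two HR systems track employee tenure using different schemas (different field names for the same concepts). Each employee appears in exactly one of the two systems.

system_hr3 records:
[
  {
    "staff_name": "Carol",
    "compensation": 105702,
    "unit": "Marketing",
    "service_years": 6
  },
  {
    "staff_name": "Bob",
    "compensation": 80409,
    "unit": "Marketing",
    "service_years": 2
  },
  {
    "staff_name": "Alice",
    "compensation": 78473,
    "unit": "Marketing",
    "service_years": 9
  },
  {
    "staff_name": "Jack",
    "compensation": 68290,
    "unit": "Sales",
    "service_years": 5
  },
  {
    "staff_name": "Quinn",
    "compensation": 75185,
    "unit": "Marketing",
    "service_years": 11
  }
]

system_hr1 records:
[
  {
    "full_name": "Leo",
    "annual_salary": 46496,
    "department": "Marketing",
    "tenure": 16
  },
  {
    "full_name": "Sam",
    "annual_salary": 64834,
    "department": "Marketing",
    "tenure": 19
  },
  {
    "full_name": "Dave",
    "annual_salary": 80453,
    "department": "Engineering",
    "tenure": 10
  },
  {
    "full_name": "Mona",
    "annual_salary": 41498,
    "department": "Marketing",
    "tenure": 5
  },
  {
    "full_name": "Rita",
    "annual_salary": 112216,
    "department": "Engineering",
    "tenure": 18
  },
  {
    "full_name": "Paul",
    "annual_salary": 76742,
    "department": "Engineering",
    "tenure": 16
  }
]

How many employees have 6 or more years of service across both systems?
8

Reconcile schemas: "service_years" (system_hr3) = "tenure" (system_hr1) = years of service

From system_hr3: 3 employees with >= 6 years
From system_hr1: 5 employees with >= 6 years

Total: 3 + 5 = 8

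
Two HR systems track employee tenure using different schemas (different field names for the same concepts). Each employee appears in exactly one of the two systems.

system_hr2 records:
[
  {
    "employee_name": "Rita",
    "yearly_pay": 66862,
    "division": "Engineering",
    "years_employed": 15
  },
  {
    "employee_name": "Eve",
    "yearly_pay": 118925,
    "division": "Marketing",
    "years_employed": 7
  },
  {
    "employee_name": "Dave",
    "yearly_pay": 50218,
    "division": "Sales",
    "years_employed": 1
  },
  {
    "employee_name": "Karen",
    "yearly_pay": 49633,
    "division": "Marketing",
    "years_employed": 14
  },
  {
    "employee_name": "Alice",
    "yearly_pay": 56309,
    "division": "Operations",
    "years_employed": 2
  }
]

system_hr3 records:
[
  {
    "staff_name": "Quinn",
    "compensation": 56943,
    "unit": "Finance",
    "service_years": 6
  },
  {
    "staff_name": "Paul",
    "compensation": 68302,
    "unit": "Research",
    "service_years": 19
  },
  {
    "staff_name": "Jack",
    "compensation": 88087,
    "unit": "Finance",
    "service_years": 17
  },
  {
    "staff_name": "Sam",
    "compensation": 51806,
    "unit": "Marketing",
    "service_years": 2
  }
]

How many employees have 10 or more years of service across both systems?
4

Reconcile schemas: "years_employed" (system_hr2) = "service_years" (system_hr3) = years of service

From system_hr2: 2 employees with >= 10 years
From system_hr3: 2 employees with >= 10 years

Total: 2 + 2 = 4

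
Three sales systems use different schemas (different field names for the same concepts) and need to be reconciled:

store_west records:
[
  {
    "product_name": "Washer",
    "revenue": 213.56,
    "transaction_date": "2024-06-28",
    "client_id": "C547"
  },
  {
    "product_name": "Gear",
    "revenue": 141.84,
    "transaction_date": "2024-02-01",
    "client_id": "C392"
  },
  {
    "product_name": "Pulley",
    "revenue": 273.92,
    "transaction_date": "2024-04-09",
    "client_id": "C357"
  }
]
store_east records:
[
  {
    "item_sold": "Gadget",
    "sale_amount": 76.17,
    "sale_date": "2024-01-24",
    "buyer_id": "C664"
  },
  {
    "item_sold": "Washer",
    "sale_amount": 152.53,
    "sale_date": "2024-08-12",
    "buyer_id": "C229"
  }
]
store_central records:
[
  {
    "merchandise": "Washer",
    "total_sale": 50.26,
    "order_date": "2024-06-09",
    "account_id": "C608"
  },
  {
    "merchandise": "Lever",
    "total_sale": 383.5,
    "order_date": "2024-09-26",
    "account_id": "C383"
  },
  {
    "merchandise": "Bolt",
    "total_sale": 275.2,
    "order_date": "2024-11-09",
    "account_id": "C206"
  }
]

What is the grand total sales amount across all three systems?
1566.98

Schema reconciliation - all amount fields map to sale amount:

store_west (revenue): 629.32
store_east (sale_amount): 228.7
store_central (total_sale): 708.96

Grand total: 1566.98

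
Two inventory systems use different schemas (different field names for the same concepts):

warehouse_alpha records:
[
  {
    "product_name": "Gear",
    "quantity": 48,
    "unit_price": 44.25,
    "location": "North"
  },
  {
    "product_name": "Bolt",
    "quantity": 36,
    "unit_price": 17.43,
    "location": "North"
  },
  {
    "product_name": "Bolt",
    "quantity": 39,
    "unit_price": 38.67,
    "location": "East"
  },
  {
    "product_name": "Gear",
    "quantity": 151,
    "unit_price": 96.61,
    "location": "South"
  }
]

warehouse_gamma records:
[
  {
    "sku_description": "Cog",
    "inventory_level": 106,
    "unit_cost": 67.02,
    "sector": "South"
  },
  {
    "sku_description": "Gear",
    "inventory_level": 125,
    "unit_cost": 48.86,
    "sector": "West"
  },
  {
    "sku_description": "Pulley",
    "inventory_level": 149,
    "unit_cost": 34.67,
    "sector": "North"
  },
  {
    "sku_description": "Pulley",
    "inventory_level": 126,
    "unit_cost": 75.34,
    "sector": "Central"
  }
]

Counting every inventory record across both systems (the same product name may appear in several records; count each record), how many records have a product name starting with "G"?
3

Schema mapping: "product_name" (warehouse_alpha) = "sku_description" (warehouse_gamma) = product name

Records with product name starting with "G" in warehouse_alpha: 2
Records with product name starting with "G" in warehouse_gamma: 1

Total: 2 + 1 = 3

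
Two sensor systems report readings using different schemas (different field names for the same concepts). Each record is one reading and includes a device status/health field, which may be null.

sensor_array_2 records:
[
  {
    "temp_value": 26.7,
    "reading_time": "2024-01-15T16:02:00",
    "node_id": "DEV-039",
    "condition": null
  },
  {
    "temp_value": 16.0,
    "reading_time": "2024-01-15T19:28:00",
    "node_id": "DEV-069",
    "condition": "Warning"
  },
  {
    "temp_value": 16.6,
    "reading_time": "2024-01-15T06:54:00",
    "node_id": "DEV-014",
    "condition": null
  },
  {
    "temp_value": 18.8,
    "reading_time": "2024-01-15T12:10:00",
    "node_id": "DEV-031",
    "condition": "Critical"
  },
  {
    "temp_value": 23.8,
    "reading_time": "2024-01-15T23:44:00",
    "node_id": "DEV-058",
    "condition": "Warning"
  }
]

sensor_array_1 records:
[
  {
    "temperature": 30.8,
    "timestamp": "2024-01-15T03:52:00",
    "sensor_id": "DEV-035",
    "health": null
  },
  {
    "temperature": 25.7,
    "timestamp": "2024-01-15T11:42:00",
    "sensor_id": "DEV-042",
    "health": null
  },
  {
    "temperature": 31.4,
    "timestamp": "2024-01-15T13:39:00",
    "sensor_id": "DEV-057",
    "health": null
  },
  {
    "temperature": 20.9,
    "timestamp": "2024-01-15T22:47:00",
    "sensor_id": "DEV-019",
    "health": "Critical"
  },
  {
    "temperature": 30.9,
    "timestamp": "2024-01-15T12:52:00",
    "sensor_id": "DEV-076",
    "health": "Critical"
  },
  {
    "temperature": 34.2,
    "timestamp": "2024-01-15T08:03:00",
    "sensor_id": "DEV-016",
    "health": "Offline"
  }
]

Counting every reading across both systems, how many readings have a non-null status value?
6

Schema mapping: "condition" (sensor_array_2) = "health" (sensor_array_1) = status

Non-null in sensor_array_2: 3
Non-null in sensor_array_1: 3

Total non-null: 3 + 3 = 6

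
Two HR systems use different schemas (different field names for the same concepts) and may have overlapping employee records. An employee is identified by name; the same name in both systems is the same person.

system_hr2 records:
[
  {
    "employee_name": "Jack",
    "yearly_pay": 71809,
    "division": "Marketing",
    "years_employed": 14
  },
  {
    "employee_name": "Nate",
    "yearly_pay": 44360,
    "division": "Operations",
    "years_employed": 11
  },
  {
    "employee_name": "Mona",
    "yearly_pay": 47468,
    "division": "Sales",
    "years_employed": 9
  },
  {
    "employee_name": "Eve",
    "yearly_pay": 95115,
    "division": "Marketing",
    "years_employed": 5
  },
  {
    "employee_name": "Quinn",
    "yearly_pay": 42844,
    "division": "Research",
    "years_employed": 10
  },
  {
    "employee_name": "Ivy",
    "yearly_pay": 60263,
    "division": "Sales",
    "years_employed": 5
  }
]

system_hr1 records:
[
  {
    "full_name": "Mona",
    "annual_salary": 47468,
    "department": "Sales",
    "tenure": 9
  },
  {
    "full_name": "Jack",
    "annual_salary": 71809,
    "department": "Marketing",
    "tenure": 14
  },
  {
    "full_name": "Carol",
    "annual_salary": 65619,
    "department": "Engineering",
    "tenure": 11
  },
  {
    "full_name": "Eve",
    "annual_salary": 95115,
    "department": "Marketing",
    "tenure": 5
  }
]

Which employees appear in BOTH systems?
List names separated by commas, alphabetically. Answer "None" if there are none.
Eve, Jack, Mona

Schema mapping: "employee_name" (system_hr2) = "full_name" (system_hr1) = employee name

Names in system_hr2: ['Eve', 'Ivy', 'Jack', 'Mona', 'Nate', 'Quinn']
Names in system_hr1: ['Carol', 'Eve', 'Jack', 'Mona']

Intersection: ['Eve', 'Jack', 'Mona']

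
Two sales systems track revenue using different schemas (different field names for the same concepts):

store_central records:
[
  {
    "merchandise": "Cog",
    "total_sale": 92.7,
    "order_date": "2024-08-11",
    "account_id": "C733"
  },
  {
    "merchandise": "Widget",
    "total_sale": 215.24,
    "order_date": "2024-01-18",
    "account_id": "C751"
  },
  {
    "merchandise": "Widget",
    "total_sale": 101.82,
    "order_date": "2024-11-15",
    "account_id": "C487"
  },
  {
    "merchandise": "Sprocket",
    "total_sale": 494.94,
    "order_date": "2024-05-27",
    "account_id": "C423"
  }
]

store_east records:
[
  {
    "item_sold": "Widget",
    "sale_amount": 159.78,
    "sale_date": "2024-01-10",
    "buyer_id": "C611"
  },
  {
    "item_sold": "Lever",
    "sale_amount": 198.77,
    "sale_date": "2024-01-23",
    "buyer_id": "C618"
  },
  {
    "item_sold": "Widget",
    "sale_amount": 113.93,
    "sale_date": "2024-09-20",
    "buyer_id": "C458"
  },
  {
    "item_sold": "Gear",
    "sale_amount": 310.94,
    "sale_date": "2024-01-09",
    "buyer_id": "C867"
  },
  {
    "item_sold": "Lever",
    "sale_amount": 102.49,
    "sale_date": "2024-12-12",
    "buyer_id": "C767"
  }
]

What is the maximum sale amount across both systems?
494.94

Reconcile: "total_sale" (store_central) = "sale_amount" (store_east) = sale amount

Maximum in store_central: 494.94
Maximum in store_east: 310.94

Overall maximum: max(494.94, 310.94) = 494.94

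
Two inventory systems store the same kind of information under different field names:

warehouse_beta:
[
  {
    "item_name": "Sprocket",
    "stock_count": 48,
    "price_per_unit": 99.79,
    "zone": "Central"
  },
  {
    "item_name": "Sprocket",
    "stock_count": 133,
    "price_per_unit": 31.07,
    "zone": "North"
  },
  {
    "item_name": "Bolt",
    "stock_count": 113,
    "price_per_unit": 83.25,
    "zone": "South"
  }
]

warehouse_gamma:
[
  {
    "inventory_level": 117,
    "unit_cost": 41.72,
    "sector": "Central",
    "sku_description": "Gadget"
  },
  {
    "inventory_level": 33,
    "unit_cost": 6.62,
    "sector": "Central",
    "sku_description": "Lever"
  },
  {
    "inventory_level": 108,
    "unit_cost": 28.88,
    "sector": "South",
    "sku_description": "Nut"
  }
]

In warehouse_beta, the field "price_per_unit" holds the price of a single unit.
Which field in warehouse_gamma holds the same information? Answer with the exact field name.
unit_cost

In warehouse_beta, "price_per_unit" holds the price of a single unit.
The fields in warehouse_gamma are: "inventory_level", "unit_cost", "sector", "sku_description".
"unit_cost" is the match: the name refers to the same concept and its values are decimal currency amounts (e.g. 41.72, 6.62).
The other fields ("inventory_level", "sector", "sku_description") hold different kinds of data.

So "price_per_unit" in warehouse_beta corresponds to "unit_cost" in warehouse_gamma.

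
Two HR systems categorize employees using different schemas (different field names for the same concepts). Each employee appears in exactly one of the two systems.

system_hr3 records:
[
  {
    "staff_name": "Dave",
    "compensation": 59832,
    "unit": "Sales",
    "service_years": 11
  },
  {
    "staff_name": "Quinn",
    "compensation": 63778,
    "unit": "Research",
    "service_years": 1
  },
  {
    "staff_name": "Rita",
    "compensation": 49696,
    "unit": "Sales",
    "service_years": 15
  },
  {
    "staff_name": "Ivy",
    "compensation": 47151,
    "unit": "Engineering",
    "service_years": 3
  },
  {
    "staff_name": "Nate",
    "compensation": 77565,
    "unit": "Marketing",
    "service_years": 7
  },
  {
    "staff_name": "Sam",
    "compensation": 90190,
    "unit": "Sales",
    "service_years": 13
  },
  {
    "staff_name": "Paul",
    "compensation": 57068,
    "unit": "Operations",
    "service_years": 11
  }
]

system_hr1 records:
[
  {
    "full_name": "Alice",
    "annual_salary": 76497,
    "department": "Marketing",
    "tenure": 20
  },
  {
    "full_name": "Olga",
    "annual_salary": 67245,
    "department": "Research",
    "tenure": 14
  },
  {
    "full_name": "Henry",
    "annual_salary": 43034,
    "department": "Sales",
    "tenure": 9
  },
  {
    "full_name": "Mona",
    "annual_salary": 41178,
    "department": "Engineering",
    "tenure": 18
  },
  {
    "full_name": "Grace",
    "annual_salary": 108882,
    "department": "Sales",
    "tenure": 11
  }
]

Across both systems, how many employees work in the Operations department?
1

Schema mapping: "unit" (system_hr3) = "department" (system_hr1) = department

Operations employees in system_hr3: 1
Operations employees in system_hr1: 0

Total in Operations: 1 + 0 = 1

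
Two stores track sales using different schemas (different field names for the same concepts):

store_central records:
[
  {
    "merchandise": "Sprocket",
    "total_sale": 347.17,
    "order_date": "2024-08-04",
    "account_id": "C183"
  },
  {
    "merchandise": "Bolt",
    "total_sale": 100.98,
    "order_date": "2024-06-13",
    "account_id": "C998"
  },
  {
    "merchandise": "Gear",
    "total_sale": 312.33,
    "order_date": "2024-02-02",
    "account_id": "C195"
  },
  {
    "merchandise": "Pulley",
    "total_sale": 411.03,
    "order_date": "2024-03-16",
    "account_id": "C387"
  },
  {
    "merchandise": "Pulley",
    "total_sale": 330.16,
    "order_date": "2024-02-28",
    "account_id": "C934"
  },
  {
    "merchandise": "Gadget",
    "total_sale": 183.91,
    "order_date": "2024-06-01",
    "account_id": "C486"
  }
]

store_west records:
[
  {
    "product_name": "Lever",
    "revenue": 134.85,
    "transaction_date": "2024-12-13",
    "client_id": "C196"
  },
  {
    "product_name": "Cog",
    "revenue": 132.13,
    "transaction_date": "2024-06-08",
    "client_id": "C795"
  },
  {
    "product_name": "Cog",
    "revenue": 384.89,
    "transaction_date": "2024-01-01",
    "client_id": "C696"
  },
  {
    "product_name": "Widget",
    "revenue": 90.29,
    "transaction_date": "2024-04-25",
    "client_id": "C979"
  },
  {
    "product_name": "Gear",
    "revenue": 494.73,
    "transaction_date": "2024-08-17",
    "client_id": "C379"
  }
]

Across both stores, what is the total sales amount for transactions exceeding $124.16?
2731.2

Schema mapping: "total_sale" (store_central) = "revenue" (store_west) = sale amount

Sum of sales > $124.16 in store_central: 1584.6
Sum of sales > $124.16 in store_west: 1146.6

Total: 1584.6 + 1146.6 = 2731.2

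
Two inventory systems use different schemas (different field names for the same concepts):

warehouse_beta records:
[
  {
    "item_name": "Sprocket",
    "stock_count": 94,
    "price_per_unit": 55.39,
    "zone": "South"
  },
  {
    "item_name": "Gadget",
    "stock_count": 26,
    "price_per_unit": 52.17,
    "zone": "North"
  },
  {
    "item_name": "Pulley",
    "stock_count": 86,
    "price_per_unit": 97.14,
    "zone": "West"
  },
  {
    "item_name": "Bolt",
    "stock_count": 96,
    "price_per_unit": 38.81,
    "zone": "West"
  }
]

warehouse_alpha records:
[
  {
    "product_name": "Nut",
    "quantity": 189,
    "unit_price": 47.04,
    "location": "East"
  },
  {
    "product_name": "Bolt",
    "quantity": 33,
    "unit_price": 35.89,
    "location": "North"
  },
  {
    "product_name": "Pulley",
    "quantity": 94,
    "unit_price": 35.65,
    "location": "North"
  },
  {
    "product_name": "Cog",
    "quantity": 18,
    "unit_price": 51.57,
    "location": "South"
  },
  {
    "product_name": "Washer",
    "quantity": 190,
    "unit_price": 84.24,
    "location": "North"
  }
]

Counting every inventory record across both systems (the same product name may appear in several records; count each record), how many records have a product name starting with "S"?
1

Schema mapping: "item_name" (warehouse_beta) = "product_name" (warehouse_alpha) = product name

Records with product name starting with "S" in warehouse_beta: 1
Records with product name starting with "S" in warehouse_alpha: 0

Total: 1 + 0 = 1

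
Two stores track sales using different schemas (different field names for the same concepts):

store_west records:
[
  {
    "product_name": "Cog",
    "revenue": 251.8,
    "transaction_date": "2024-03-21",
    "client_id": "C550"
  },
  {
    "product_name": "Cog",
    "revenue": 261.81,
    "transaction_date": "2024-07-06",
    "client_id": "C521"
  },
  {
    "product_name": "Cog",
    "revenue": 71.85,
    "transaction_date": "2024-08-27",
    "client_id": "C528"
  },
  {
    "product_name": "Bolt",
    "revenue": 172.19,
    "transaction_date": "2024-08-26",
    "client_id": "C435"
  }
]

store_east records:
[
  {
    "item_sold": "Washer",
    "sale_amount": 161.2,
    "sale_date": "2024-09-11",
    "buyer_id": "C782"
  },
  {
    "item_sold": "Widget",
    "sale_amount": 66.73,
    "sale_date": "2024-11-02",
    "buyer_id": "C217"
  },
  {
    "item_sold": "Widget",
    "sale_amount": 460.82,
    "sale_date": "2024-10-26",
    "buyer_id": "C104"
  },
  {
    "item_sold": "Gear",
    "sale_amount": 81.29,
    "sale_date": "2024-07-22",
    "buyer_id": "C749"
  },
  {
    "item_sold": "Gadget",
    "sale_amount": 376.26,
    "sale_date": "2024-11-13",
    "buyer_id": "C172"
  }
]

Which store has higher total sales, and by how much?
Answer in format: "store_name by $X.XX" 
store_east by $388.65

Schema mapping: "revenue" (store_west) = "sale_amount" (store_east) = sale amount

Total for store_west: 757.65
Total for store_east: 1146.30

Difference: |757.65 - 1146.30| = 388.65
store_east has higher sales by $388.65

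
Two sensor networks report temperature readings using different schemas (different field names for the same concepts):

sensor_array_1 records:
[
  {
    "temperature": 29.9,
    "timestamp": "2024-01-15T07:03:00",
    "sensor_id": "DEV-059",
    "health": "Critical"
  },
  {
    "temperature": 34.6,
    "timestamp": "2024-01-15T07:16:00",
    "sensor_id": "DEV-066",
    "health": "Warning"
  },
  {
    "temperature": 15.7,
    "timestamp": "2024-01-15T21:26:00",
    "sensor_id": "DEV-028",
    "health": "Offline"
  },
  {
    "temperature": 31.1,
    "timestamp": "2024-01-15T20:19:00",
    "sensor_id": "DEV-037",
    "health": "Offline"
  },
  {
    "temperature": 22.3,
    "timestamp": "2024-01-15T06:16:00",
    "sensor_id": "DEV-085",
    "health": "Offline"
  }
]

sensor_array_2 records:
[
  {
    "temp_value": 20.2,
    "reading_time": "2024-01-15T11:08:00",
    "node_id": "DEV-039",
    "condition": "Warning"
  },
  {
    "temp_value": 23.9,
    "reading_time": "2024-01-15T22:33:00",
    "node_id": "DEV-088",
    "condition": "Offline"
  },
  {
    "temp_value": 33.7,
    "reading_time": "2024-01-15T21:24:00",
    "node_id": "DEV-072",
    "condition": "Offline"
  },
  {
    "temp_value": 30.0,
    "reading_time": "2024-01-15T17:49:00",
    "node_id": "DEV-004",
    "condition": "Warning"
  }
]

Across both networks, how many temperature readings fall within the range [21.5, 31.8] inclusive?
5

Schema mapping: "temperature" (sensor_array_1) = "temp_value" (sensor_array_2) = temperature

Readings in [21.5, 31.8] from sensor_array_1: 3
Readings in [21.5, 31.8] from sensor_array_2: 2

Total count: 3 + 2 = 5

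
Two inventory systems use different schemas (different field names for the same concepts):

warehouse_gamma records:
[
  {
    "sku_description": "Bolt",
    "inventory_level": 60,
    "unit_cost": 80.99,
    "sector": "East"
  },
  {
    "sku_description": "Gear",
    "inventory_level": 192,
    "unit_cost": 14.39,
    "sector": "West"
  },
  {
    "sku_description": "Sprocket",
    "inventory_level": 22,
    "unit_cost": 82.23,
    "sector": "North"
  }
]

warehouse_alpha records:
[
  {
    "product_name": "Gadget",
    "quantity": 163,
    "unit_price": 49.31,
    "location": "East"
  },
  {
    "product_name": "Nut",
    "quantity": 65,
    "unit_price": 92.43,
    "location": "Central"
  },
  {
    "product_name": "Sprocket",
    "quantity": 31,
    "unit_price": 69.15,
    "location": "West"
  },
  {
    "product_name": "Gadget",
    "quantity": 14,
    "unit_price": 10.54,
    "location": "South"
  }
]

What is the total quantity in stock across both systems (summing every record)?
547

To reconcile these schemas, identify the field holding the quantity in stock in each system:
1. In warehouse_gamma it is "inventory_level"
2. In warehouse_alpha it is "quantity"

From warehouse_gamma: 60 + 192 + 22 = 274
From warehouse_alpha: 163 + 65 + 31 + 14 = 273

Total: 274 + 273 = 547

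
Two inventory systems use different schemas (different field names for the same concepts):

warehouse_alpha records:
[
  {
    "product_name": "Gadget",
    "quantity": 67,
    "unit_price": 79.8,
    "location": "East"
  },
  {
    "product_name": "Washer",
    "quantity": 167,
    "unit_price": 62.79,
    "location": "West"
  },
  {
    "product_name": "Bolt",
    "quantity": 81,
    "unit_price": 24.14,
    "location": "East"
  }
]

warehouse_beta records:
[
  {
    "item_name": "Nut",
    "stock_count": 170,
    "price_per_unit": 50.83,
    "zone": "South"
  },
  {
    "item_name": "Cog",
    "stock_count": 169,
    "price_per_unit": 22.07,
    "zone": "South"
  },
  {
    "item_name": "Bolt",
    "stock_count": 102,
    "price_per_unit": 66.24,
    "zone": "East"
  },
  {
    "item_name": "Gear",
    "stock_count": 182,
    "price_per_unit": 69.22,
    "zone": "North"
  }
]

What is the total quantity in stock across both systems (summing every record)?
938

To reconcile these schemas, identify the field holding the quantity in stock in each system:
1. In warehouse_alpha it is "quantity"
2. In warehouse_beta it is "stock_count"

From warehouse_alpha: 67 + 167 + 81 = 315
From warehouse_beta: 170 + 169 + 102 + 182 = 623

Total: 315 + 623 = 938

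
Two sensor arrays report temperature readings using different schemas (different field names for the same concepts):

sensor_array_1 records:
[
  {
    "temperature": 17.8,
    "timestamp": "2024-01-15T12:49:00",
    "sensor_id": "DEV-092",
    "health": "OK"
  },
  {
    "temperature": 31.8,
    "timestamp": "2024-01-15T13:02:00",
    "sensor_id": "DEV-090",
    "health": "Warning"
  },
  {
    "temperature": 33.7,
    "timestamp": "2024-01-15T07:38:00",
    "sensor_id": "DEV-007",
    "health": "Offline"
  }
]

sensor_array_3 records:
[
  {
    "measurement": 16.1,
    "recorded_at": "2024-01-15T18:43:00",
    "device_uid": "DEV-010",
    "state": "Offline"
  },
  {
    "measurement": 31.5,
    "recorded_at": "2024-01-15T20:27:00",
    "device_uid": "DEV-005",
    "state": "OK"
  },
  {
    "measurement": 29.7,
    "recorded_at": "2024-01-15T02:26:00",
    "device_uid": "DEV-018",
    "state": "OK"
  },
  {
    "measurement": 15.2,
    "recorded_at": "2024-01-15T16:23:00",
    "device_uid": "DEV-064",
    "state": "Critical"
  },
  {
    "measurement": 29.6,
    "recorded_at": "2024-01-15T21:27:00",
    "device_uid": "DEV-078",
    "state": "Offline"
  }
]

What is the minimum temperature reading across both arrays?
15.2

Schema mapping: "temperature" (sensor_array_1) = "measurement" (sensor_array_3) = temperature reading

Minimum in sensor_array_1: 17.8
Minimum in sensor_array_3: 15.2

Overall minimum: min(17.8, 15.2) = 15.2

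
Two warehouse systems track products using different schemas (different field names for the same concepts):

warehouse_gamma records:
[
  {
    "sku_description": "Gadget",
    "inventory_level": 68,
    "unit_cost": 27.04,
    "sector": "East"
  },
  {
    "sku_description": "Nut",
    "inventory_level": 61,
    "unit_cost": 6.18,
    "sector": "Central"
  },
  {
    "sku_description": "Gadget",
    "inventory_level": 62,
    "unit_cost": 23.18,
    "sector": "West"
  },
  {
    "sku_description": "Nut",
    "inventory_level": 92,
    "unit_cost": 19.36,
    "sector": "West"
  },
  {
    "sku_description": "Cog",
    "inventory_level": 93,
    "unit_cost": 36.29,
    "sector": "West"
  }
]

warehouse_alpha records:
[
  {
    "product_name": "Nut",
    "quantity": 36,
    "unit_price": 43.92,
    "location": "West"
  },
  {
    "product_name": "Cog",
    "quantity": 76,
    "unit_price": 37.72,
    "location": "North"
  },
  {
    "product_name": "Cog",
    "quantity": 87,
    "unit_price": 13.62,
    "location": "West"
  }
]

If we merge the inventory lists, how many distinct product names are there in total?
3

Schema mapping: "sku_description" (warehouse_gamma) = "product_name" (warehouse_alpha) = product name

Products in warehouse_gamma: ['Cog', 'Gadget', 'Nut']
Products in warehouse_alpha: ['Cog', 'Nut']

Union (unique products): ['Cog', 'Gadget', 'Nut']
Count: 3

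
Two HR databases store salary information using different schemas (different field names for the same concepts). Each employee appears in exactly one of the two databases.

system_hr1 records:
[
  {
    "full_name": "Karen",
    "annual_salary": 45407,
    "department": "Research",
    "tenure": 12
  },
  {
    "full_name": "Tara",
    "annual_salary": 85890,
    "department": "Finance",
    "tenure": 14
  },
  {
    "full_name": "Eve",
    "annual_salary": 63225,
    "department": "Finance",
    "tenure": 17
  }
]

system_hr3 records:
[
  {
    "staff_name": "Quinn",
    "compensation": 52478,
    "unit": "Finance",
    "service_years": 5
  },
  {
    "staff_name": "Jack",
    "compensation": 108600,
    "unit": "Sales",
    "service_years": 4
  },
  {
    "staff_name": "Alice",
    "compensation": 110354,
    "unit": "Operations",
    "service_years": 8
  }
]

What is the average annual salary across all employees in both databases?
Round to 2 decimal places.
77659.00

Schema mapping: "annual_salary" (system_hr1) = "compensation" (system_hr3) = annual salary

All salaries: [45407, 85890, 63225, 52478, 108600, 110354]
Sum: 465954
Count: 6
Average: 465954 / 6 = 77659.00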